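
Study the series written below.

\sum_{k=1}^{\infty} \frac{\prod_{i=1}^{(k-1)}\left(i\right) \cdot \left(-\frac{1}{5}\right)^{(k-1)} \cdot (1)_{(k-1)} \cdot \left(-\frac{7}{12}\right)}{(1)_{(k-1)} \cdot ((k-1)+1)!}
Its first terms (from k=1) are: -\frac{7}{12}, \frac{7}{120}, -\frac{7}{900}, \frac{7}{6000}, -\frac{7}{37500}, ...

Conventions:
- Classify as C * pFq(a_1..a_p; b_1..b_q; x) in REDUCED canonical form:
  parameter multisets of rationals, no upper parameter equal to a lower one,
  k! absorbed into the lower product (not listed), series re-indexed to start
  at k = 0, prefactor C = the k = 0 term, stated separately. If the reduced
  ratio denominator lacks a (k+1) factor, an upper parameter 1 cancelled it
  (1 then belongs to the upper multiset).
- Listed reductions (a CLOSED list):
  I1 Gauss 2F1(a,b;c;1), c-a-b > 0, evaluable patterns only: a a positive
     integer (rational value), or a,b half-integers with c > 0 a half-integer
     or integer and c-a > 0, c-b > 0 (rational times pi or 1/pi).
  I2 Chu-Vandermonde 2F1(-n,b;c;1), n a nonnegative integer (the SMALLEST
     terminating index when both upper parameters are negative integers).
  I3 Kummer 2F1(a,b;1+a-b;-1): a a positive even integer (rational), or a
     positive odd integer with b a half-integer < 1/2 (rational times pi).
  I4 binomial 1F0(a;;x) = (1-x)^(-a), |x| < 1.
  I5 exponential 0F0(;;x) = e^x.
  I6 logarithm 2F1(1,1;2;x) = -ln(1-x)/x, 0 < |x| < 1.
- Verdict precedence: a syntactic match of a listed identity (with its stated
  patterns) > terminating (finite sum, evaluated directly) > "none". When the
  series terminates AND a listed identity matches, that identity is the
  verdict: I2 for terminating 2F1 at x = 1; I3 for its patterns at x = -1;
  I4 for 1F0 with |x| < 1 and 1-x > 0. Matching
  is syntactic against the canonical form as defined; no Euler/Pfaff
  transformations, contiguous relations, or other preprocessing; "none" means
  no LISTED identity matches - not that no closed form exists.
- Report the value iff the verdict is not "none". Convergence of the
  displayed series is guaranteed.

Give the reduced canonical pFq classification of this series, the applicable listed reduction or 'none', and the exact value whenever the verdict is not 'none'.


This is -\frac{7}{12} * 2F1(1, 1; 2; -\frac{1}{5}) in reduced canonical form. Verdict (x = -\frac{1}{5}): logarithm (I6) applies (the logarithm: parameters (1,1;2), x = -\frac{1}{5}). Value: \left(-\frac{35}{12}\right) \cdot \ln\left(\frac{6}{5}\right).

Key step: x = -\frac{1}{5} and the denominator's factorial ratio (C = -7/12) is a lower Pochhammer.
Step ratio: r(k) = -\frac{1}{5} * (k+1) (k+1) / [(k+2) (k+1)] ; factor over Q: parameters, x = -\frac{1}{5}, and C = -\frac{7}{12}.


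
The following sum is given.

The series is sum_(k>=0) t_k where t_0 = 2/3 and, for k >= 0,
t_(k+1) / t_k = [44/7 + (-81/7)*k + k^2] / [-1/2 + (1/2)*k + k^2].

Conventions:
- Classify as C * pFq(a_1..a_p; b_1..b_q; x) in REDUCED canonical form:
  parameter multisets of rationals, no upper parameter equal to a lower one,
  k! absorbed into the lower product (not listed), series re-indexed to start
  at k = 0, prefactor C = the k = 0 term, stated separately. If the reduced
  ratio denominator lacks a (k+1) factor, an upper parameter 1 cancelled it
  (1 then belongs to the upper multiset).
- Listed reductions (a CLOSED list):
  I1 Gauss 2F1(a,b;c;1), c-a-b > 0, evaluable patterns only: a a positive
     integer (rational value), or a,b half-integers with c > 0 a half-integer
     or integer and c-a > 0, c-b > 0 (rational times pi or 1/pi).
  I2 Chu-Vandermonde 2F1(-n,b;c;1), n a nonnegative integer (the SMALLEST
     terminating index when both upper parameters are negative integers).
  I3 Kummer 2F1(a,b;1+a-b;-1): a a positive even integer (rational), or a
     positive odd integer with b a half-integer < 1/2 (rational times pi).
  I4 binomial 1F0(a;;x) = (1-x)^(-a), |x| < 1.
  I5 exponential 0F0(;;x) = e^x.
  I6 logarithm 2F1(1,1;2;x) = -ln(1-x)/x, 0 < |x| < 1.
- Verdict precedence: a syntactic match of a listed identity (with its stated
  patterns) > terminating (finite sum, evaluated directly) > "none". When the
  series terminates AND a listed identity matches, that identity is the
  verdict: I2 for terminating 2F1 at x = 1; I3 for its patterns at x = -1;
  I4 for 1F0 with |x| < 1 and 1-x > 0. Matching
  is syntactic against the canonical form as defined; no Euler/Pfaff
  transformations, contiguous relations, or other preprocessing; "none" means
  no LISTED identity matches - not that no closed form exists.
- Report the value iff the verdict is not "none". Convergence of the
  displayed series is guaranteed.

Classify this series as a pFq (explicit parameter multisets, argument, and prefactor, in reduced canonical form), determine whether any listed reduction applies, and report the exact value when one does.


At argument 1: a 2F1 with upper {-11, -4/7}, lower {-1/2}, scaled by C = 2/3. Verdict: this is Chu-Vandermonde (I2) (terminating 2F1 at x = 1 with n = 11, b = -4/7, c = -1/2). Value: -119435881778/179936733613.

First insight: x = 1 and factor the ratio over Q (C = 2/3, x = 1): negated roots = parameters.
Ratio: r(k) = 1 * (k-11) (k-4/7) / [(k-1/2) (k+1)] - poly over poly, x = 1 from leading terms; C = 2/3 at k = 0.


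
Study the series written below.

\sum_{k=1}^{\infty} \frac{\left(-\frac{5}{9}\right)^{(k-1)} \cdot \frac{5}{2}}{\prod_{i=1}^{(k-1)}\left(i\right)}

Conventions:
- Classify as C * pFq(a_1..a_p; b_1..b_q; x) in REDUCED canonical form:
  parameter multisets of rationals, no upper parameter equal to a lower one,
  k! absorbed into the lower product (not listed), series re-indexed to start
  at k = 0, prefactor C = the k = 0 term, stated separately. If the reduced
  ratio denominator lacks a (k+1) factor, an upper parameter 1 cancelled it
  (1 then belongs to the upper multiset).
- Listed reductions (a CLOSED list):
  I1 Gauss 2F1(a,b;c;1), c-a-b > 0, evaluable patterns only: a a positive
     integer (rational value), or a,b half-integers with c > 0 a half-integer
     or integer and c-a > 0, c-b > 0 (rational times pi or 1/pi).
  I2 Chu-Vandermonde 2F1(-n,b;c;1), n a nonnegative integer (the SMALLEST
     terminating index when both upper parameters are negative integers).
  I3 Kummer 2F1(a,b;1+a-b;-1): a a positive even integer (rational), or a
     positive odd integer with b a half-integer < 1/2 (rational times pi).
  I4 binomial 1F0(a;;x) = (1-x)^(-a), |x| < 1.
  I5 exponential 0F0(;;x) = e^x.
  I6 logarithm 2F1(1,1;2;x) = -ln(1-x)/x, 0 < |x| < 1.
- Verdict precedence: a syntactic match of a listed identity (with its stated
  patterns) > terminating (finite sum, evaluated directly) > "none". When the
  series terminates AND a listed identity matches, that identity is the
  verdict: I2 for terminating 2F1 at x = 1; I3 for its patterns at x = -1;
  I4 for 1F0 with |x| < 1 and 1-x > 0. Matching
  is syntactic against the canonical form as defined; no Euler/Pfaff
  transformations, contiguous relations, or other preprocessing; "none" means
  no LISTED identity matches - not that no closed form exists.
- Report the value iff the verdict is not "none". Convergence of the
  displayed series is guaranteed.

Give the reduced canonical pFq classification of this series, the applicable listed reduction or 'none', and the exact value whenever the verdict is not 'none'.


x = -\frac{5}{9} here; the reduced form reads 0F0, upper {-}, lower {-}, C = \frac{5}{2}. Verdict: this is exponential (I5) (the 0F0 exponential series at x = -\frac{5}{9}). Its exact value is \frac{5}{2} \cdot e^{-\frac{5}{9}}.

First insight: from the first term \frac{5}{2}: the product of the first k integers (C = 5/2, x = -5/9) is k!.
Step ratio: r(k) = -\frac{5}{9} * 1 / [(k+1)] - poly over poly, x = -\frac{5}{9} from leading terms; C = \frac{5}{2} at k = 0.


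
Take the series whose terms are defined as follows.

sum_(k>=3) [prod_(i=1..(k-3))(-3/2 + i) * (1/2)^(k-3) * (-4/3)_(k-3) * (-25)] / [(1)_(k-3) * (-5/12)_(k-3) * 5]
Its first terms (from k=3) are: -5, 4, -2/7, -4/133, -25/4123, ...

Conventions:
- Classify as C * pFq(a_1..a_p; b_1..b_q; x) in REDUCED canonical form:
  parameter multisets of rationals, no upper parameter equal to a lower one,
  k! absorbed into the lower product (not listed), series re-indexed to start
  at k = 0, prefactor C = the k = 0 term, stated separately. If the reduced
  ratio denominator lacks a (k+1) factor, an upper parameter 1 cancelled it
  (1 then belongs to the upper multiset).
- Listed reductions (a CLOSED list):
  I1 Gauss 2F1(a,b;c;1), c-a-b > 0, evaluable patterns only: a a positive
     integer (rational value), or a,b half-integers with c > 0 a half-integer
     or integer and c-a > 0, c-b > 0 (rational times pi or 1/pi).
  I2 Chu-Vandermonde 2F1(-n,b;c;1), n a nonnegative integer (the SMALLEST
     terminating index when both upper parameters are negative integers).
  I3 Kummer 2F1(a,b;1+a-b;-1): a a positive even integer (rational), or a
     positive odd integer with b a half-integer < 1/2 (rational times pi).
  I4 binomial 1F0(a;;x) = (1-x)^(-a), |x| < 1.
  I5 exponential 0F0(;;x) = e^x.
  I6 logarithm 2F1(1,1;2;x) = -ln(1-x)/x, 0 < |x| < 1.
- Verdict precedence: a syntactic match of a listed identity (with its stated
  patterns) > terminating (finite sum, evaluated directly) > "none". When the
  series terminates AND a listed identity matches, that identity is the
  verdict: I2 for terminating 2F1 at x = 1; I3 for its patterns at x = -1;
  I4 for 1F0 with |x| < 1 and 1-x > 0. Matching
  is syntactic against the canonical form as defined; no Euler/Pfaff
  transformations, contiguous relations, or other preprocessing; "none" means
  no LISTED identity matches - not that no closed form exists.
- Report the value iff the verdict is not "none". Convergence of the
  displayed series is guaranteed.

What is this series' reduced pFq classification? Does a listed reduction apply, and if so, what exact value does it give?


Canonical form: C = -5 times 2F1 with upper {-4/3, -1/2}, lower {-5/12}, x = 1/2. Verdict: none (x = 1/2): each listed identity misses the multisets {-4/3, -1/2} ; {-5/12}.

First insight: t_0 being -5, (1)_k (C = -5) is k! itself.
Ratio: r(k) = (1/2) * (k-4/3) (k-1/2) / [(k-5/12) (k+1)] - rational in k. x = (1/2); t_0 = -5; negate the roots.


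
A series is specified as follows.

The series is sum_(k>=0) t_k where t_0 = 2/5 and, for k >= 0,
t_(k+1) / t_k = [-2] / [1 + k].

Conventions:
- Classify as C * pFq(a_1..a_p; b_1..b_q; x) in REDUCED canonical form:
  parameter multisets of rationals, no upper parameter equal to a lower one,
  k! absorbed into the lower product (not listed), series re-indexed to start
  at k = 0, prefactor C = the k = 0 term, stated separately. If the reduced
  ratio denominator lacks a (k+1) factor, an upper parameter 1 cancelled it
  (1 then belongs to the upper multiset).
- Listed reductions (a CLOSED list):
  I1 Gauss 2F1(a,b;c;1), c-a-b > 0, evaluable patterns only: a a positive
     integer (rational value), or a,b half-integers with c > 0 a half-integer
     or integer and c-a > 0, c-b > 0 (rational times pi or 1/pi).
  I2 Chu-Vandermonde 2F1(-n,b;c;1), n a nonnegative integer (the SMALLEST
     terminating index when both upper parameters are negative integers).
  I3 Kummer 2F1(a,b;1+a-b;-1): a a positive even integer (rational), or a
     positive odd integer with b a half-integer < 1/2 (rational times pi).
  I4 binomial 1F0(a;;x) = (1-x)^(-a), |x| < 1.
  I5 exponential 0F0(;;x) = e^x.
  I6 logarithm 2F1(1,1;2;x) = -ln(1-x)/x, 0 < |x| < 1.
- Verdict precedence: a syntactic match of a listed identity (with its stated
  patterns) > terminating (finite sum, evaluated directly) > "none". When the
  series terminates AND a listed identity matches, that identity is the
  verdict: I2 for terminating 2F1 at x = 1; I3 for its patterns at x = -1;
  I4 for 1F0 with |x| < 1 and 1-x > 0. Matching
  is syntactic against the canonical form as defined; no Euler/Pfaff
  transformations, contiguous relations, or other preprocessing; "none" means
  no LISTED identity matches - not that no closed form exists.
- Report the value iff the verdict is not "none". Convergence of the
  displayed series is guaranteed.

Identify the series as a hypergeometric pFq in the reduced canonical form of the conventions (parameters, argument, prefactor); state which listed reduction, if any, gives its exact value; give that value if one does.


Prefactor 2/5, argument -2: 0F0 with upper {-} over lower {-}. Verdict: exponential (I5) matches (the 0F0 exponential series at x = -2). Sum: (2/5) * e^(-2).

The tell: t_0 = 2/5 here, and roots of the ratio polynomials (prefactor 2/5) are the negated parameters.
Term ratio: r(k) = (-2) * 1 / [(k+1)] - rational in k. x = (-2); t_0 = 2/5; negate the roots.


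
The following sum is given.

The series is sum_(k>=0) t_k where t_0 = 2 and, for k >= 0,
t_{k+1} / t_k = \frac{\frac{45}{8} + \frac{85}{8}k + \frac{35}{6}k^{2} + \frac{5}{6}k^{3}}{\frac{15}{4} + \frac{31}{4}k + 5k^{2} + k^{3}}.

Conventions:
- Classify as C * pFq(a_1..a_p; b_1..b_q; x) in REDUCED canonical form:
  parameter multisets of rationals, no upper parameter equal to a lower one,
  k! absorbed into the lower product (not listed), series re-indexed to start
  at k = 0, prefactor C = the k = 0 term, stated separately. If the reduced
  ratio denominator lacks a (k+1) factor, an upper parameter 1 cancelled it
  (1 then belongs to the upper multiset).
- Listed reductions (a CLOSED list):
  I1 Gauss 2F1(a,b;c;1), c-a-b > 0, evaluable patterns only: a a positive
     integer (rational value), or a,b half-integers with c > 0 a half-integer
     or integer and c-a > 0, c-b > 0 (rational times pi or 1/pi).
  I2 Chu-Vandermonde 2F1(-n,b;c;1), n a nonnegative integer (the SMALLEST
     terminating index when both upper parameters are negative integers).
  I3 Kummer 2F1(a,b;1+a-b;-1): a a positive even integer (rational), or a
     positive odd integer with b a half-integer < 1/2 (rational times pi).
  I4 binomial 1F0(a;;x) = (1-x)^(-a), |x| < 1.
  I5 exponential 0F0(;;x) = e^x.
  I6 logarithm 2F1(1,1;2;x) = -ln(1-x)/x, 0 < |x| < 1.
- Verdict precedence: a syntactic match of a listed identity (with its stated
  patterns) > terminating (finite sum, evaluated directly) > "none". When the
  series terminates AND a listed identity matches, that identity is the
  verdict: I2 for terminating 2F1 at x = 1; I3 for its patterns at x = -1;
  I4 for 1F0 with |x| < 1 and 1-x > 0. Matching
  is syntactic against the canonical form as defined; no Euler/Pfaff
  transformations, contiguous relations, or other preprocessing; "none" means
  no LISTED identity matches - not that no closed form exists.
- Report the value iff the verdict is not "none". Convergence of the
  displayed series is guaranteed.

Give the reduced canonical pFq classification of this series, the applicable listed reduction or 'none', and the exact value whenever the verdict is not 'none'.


Classification (C = 2): 2F1 with upper {1, \frac{9}{2}}, lower {\frac{5}{2}}, argument x = \frac{5}{6}. Verdict: none (x = \frac{5}{6}): each listed identity misses the multisets {1, \frac{9}{2}} ; {\frac{5}{2}}.

First insight: x = \frac{5}{6} and factor the ratio over Q (C = 2, x = 5/6): negated roots = parameters.
Consecutive-term ratio: r(k) = \frac{5}{6} * (k+1) (k+\frac{9}{2}) / [(k+\frac{5}{2}) (k+1)] - rational; roots negated = parameters, x = \frac{5}{6}, C = 2.


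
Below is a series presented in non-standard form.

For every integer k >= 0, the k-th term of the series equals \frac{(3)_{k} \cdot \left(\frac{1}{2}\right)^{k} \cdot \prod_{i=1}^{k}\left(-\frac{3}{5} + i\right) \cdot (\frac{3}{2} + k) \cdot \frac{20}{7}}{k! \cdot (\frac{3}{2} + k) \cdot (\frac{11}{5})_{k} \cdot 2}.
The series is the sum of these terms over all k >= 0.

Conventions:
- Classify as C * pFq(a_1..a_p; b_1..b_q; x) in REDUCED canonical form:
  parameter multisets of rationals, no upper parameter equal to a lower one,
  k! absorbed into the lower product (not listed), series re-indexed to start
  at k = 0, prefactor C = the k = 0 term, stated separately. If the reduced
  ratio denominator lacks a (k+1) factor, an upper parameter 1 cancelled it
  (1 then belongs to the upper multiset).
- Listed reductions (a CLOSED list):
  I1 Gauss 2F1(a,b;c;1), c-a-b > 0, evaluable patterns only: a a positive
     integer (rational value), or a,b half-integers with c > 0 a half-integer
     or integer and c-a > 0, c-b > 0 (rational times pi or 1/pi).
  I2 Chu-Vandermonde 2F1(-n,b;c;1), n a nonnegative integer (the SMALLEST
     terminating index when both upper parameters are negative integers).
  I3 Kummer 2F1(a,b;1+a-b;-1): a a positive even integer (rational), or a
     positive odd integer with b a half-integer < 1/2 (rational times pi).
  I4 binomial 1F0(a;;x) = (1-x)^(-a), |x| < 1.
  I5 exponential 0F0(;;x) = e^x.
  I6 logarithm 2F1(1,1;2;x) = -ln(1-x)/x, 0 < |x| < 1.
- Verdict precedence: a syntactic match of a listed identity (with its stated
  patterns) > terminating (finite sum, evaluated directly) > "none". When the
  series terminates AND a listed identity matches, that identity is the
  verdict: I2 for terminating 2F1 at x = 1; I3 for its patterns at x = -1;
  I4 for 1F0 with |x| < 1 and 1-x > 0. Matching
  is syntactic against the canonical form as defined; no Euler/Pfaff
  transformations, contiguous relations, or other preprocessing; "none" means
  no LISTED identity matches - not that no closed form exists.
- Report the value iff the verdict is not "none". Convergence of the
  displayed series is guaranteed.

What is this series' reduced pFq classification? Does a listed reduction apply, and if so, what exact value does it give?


Key step: t_0 = \frac{10}{7} here, and the constant factors (C = 10/7) combine into one prefactor.
Ratio: r(k) = \frac{1}{2} * (k+\frac{2}{5}) (k+3) / [(k+\frac{11}{5}) (k+1)] - poly over poly, x = \frac{1}{2} from leading terms; C = \frac{10}{7} at k = 0.

With C = \frac{10}{7}: the canonical form is 2F1(\frac{2}{5}, 3; \frac{11}{5}; \frac{1}{2}). Verdict: no listed reduction: x = \frac{1}{2} and upper {\frac{2}{5}, 3} fail every I1-I6 pattern.


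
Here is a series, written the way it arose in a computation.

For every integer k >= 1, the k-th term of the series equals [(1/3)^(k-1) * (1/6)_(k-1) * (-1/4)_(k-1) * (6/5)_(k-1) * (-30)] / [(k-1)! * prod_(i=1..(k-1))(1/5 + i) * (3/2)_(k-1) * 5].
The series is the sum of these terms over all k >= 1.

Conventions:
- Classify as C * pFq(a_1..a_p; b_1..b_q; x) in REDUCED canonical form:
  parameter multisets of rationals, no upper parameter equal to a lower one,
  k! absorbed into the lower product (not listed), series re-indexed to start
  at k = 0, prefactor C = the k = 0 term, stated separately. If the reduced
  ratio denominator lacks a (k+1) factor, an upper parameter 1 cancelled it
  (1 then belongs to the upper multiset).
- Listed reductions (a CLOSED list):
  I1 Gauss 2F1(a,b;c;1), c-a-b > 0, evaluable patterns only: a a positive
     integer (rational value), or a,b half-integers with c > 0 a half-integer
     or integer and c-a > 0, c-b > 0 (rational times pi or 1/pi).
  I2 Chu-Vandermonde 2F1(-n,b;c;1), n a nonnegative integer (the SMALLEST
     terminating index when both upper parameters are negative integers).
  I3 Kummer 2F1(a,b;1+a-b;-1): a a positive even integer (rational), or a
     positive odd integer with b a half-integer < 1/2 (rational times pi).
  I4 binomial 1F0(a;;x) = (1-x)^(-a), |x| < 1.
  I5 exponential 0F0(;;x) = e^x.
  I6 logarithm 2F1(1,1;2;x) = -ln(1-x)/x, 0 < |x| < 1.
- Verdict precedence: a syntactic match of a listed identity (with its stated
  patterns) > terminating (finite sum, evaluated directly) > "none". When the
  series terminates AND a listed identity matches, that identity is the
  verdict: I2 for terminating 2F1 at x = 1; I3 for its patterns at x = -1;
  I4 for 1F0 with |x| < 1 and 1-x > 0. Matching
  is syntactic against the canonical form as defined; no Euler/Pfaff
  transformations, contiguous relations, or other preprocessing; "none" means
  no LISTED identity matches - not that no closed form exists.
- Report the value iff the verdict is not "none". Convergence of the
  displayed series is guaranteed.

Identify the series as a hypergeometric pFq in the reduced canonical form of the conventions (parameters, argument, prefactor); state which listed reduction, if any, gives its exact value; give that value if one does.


This is -6 * 2F1(-1/4, 1/6; 3/2; 1/3) in reduced canonical form. Verdict: none (x = 1/3): each listed identity misses the multisets {-1/4, 1/6} ; {3/2}.

The tell: x = (1/3) and the constant factors (C = -6) combine into one prefactor.
Term ratio: r(k) = (1/3) * (k-1/4) (k+1/6) / [(k+3/2) (k+1)] - rational in k. x = (1/3); t_0 = -6; negate the roots.


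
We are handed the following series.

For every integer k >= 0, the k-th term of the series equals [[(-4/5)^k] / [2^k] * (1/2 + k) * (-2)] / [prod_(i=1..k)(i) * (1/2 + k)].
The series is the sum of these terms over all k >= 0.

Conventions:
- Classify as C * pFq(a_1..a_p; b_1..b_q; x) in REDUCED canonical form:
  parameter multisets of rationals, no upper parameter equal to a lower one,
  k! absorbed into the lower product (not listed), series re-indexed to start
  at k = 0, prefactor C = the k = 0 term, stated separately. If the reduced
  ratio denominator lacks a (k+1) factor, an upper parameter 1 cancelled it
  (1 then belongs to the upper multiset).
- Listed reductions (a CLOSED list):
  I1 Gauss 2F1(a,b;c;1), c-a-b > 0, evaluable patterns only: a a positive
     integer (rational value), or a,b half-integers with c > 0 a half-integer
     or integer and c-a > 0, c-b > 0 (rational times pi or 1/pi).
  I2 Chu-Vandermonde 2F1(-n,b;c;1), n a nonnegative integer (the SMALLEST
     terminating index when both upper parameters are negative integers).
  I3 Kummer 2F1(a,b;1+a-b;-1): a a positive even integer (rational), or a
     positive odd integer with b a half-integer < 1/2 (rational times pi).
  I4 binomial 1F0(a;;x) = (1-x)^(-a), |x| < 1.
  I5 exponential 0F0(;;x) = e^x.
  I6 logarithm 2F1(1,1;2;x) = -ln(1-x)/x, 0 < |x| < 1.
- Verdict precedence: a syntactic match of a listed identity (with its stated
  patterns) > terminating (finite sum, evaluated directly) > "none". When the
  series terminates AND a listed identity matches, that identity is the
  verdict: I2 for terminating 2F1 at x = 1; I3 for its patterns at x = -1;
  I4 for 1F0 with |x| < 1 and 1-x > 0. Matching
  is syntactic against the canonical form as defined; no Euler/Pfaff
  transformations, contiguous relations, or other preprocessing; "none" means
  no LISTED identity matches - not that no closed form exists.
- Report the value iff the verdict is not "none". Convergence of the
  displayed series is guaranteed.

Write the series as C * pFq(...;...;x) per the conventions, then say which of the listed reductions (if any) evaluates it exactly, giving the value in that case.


Reduced: x = -2/5, 0F0, upper = {-}, lower = {-}, C = -2. Verdict: this is the I5 exponential reduction (the 0F0 exponential series at x = -2/5). Its exact value is (-2) * e^(-2/5).

Structural cue: x = (-2/5) and the two k-th powers (C = -2, x = -2/5) combine into one argument.
Consecutive-term ratio: r(k) = (-2/5) * 1 / [(k+1)] - poly over poly, x = (-2/5) from leading terms; C = -2 at k = 0.


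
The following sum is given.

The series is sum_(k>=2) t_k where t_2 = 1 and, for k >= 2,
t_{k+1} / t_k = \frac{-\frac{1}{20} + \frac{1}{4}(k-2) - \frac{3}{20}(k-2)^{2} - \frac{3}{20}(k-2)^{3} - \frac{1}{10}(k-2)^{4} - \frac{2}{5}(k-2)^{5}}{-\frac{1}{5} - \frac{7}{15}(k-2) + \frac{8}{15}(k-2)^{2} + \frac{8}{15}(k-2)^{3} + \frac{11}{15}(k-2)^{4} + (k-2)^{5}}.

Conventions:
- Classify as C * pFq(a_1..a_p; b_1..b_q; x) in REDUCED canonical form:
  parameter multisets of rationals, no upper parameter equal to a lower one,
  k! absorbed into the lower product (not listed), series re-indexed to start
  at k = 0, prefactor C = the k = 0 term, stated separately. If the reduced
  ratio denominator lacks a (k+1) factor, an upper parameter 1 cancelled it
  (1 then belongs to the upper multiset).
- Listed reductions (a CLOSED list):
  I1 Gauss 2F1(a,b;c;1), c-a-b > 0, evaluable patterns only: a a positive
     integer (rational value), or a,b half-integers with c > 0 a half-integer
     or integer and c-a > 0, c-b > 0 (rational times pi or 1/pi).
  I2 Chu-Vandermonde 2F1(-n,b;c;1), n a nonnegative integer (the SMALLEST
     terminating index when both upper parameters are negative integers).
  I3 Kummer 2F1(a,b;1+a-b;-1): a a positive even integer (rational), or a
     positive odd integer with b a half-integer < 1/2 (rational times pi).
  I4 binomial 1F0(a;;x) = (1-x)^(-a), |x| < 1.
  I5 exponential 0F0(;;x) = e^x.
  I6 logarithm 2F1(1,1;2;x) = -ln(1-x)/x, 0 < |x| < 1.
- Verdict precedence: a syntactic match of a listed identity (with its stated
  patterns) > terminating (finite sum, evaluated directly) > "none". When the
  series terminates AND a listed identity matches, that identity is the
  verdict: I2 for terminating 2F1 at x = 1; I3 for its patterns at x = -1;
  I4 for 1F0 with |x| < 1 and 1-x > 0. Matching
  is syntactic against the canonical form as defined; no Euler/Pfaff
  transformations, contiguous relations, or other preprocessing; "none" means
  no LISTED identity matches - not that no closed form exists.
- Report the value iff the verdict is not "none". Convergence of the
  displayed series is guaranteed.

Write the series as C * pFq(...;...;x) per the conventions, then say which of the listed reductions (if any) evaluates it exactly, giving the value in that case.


With C = 1: the canonical form is 3F2(-\frac{1}{2}, -\frac{1}{4}, 1; -\frac{3}{5}, \frac{1}{3}; -\frac{2}{5}). Verdict: none. A 3F2 with upper {-\frac{1}{2}, -\frac{1}{4}, 1} fits none of I1-I6 at x = -\frac{2}{5}; the sum runs forever.

The tell: t_0 being 1, roots of the ratio polynomials (C = 1) are the negated parameters.
Consecutive-term ratio: r(k) = -\frac{2}{5} * (k-\frac{1}{2}) (k-\frac{1}{4}) (k+1) / [(k-\frac{3}{5}) (k+\frac{1}{3}) (k+1)] - rational; roots negated = parameters, x = -\frac{2}{5}, C = 1.


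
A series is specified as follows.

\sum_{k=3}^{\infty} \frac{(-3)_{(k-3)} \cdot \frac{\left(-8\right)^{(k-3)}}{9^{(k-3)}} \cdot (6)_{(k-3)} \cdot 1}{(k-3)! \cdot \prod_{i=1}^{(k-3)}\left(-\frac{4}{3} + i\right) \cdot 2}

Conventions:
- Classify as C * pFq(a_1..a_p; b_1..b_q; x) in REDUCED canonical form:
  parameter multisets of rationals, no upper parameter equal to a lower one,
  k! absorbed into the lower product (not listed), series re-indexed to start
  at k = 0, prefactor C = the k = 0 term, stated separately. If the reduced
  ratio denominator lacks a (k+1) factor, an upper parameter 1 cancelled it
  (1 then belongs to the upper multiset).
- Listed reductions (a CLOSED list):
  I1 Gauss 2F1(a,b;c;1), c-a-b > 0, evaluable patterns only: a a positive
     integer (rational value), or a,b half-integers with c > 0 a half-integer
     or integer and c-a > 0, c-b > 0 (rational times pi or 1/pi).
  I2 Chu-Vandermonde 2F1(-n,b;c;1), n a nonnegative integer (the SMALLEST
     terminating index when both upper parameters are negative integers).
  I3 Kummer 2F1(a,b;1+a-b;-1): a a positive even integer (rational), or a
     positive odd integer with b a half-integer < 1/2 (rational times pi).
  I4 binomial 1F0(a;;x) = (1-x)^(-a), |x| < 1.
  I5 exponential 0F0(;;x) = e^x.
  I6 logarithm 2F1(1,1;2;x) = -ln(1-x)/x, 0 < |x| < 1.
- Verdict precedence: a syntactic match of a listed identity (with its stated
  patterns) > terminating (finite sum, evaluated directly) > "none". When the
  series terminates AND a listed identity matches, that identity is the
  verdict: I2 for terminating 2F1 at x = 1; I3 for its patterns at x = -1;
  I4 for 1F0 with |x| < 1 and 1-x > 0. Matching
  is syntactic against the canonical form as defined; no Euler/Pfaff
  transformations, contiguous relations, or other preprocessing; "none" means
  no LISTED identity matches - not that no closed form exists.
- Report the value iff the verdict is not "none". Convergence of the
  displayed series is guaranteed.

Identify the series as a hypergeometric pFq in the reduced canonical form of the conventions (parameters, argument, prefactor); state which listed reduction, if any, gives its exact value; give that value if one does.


Prefactor \frac{1}{2}, argument -\frac{8}{9}: 2F1 with upper {-3, 6} over lower {-\frac{1}{3}}. Verdict: terminating - no listed pattern fits, but -3 in the upper list cuts the series at k = 3; direct evaluation. Its exact value is -\frac{50947}{90}.

The tell: from the first term \frac{1}{2}: the constant factors (C = 1/2, x = -8/9) combine into one prefactor.
Adjacent-term ratio: r(k) = -\frac{8}{9} * (k-3) (k+6) / [(k-\frac{1}{3}) (k+1)] - rational in k. x = -\frac{8}{9}; t_0 = \frac{1}{2}; negate the roots.


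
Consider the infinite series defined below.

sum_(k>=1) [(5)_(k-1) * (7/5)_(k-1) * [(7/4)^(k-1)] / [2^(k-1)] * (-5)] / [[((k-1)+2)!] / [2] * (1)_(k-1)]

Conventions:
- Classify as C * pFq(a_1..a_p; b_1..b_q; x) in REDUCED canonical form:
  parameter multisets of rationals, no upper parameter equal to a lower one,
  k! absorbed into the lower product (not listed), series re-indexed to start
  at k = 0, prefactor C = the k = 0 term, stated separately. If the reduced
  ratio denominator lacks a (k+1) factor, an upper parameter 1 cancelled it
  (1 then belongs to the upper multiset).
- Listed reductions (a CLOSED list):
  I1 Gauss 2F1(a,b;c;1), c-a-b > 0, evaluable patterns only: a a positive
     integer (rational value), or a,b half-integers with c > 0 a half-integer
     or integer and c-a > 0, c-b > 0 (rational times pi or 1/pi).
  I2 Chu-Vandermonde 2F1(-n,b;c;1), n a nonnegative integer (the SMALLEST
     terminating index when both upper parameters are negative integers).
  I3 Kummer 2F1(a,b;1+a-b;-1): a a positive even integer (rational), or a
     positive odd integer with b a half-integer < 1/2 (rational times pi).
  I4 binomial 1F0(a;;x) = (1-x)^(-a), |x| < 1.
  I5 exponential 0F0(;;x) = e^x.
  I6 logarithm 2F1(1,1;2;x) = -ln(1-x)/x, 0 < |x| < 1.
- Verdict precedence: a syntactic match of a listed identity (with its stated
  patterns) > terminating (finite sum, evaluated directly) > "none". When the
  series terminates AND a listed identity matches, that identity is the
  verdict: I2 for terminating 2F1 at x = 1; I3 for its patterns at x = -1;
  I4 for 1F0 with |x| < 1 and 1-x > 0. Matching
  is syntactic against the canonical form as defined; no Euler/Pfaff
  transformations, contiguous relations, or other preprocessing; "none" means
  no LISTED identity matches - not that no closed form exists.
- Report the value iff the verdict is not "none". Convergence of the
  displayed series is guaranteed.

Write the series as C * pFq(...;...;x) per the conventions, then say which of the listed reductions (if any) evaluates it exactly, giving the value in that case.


The tell: with t_0 = -5, the denominator's factorial ratio (C = -5) is a lower Pochhammer.
Adjacent-term ratio: r(k) = (7/8) * (k+7/5) (k+5) / [(k+3) (k+1)] - rational in k. x = (7/8); t_0 = -5; negate the roots.

Prefactor -5, argument 7/8: 2F1 with upper {7/5, 5} over lower {3}. Verdict: no listed reduction: x = 7/8 and upper {7/5, 5} fail every I1-I6 pattern.


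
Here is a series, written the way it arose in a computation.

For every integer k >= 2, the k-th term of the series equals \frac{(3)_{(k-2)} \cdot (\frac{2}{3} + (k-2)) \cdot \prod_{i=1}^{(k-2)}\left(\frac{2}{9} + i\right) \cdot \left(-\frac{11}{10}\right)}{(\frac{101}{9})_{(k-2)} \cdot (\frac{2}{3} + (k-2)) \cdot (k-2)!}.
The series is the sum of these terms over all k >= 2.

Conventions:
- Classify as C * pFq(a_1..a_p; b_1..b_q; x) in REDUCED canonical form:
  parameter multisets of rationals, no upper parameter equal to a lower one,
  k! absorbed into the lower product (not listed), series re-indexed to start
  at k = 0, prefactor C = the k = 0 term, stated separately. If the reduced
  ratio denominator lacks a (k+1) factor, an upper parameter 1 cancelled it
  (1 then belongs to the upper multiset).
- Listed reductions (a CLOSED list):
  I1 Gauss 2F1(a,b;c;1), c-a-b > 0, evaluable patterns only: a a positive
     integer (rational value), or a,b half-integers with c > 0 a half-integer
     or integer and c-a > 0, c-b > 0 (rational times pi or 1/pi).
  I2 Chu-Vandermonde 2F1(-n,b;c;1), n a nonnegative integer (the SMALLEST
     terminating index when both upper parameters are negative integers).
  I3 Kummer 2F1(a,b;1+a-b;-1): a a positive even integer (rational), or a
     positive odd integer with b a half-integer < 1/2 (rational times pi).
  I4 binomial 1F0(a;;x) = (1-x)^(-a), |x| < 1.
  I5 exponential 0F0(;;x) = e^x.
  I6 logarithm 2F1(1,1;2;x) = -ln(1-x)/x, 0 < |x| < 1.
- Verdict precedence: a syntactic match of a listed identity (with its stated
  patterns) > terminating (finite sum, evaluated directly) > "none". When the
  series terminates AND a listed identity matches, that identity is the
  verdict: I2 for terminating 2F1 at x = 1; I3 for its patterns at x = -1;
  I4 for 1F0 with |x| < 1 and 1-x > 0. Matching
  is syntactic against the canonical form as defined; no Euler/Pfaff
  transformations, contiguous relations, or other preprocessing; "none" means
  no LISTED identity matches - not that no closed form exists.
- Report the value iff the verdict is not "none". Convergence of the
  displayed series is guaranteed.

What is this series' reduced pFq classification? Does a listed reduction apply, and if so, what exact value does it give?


Classification (C = -\frac{11}{10}): 2F1 with upper {\frac{11}{9}, 3}, lower {\frac{101}{9}}, argument x = 1. Verdict (x = 1): Gauss's theorem (I1) applies (x = 1: the Gamma ratio telescopes since c-a-b = 7 > 0 and a = 3 in Z>0). Value: -\frac{776963}{459270}.

Structural cue: from the first term -\frac{11}{10}: the running product (C = -11/10, x = 1) telescopes to a rising factorial.
Consecutive-term ratio: r(k) = 1 * (k+\frac{11}{9}) (k+3) / [(k+\frac{101}{9}) (k+1)] - rational in k, leading ratio 1; with t_0 = -\frac{11}{10}, classification follows.


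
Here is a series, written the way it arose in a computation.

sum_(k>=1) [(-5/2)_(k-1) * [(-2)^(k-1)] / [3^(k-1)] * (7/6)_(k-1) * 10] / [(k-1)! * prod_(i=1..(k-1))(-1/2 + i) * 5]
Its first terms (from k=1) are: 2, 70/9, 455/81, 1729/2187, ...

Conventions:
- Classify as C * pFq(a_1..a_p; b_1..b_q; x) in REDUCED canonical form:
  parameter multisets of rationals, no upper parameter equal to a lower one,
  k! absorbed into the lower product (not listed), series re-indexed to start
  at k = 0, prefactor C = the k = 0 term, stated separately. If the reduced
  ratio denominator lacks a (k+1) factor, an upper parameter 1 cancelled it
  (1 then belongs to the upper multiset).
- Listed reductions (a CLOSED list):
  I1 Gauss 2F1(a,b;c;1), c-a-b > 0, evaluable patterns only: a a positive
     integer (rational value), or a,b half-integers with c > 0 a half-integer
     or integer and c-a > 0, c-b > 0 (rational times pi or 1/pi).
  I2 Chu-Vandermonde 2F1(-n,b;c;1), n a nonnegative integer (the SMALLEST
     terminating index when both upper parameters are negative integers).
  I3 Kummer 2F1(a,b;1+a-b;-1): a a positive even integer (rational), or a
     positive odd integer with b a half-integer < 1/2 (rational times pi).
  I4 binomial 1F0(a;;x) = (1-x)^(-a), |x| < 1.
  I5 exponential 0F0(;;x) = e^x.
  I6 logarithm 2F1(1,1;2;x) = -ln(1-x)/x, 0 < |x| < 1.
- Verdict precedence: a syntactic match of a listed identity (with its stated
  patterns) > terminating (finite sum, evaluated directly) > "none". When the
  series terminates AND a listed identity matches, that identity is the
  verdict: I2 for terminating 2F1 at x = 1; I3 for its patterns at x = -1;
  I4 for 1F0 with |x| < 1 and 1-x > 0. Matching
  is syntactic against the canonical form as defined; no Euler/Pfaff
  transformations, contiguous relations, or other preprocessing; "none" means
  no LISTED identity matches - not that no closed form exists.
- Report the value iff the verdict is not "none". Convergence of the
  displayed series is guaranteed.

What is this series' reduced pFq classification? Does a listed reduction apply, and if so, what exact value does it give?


With C = 2: the canonical form is 2F1(-5/2, 7/6; 1/2; -2/3). Verdict: none - this 2F1 at x = -2/3 matches no listed pattern, and upper {-5/2, 7/6} holds no stopper.

Key step: x = (-2/3) and the two geometric factors (prefactor 2) combine into one argument.
Adjacent-term ratio: r(k) = (-2/3) * (k-5/2) (k+7/6) / [(k+1/2) (k+1)] ; factor over Q: parameters, x = (-2/3), and C = 2.


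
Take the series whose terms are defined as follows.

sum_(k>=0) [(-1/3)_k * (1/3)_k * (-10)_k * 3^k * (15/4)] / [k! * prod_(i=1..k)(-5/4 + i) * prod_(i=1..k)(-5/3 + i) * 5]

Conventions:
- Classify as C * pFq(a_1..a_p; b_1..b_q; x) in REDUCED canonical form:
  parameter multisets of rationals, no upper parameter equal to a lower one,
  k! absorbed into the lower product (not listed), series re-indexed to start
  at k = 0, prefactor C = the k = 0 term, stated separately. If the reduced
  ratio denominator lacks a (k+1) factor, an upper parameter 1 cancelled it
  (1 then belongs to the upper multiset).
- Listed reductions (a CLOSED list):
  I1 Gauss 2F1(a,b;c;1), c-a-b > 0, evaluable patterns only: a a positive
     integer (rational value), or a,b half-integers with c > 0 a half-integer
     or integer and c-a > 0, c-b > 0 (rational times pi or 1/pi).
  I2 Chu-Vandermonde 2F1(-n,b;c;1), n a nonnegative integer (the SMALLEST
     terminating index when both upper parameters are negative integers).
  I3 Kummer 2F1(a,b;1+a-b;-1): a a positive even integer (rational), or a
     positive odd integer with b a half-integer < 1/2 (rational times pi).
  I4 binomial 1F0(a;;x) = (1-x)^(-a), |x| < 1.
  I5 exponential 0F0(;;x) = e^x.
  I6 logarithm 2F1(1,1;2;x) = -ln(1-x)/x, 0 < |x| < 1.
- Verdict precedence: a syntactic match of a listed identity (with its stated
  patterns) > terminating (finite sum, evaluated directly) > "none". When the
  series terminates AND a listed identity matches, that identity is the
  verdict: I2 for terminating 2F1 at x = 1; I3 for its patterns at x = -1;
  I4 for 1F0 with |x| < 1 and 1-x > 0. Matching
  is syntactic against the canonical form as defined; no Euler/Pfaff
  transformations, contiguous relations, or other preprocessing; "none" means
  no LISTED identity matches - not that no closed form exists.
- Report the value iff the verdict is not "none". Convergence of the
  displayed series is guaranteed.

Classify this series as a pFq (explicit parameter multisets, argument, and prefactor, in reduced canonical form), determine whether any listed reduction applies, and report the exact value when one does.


Key observation: with t_0 = 3/4, the lower running product (C = 3/4, x = 3) is a rising factorial.
Ratio: r(k) = 3 * (k-10) (k-1/3) (k+1/3) / [(k-2/3) (k-1/4) (k+1)] - rational in k, leading ratio 3; with t_0 = 3/4, classification follows.

This is 3/4 * 3F2(-10, -1/3, 1/3; -2/3, -1/4; 3) in reduced canonical form. Verdict: terminating - upper parameter -10 makes this a finite sum (last index 10), evaluated exactly. Exact value: -257399997347/16093836.


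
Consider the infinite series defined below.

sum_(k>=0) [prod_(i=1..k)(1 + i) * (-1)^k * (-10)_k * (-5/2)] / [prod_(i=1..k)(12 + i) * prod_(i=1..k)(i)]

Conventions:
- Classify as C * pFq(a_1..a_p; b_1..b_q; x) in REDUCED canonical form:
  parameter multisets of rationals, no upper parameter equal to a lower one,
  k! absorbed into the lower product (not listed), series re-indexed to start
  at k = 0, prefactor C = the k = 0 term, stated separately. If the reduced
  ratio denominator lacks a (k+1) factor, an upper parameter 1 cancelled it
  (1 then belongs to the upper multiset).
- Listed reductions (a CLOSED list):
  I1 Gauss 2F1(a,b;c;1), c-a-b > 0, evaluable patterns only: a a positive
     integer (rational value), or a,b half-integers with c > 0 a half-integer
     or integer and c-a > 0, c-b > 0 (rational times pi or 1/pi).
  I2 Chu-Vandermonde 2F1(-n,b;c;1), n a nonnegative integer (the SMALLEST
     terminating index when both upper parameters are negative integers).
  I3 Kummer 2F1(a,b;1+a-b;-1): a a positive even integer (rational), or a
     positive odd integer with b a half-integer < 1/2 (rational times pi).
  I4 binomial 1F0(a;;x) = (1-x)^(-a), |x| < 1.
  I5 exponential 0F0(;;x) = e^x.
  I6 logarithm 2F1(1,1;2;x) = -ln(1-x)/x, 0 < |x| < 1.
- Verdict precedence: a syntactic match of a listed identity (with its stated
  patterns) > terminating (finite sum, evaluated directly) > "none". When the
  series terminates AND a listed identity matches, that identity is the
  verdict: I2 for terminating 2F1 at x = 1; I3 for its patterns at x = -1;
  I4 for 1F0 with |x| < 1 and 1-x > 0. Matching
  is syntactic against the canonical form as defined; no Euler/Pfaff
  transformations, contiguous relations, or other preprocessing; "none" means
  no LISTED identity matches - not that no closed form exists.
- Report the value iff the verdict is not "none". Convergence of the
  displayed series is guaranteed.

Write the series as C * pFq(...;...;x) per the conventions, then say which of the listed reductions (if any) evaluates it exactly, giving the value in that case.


The series (x = -1) is 2F1: upper {-10, 2}, lower {13}, prefactor -5/2. Verdict: the Kummer evaluation I3 applies (x = -1; c = 13 equals 1+a-b for upper {-10, 2}: listed pattern). Value: -15.

Structural cue: t_0 being -5/2, the lower running product (prefactor -5/2) is a rising factorial.
Adjacent-term ratio: r(k) = (-1) * (k-10) (k+2) / [(k+13) (k+1)] - rational in k. x = (-1); t_0 = -5/2; negate the roots.
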